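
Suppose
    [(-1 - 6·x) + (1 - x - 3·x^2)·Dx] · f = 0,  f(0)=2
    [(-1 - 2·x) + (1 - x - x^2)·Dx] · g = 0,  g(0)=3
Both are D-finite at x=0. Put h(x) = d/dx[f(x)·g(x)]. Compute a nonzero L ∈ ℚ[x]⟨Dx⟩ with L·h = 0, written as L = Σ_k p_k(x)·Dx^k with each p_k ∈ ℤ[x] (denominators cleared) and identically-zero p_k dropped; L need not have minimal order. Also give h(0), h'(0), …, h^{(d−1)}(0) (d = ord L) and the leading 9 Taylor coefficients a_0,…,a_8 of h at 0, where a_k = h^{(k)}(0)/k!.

f: a_k = 2, 2, 8, 14, 38, 80, 194, 434, 1016, …
g: a_k = 3, 3, 6, 9, 15, 24, 39, 63, 102, …
h₀=f·g: eliminate ⇒ L₀, order ≤ 1·1.
Differentiate: ansatz ord ≤ ord L₀ ⇒ L.
L = (7 + 6·x - 15·x^2 - 108·x^3 + 15·x^4 + 180·x^5 + 90·x^6) + (-1 - x + 15·x^2 - x^3 - 45·x^4 - 3·x^5 + 42·x^6 + 18·x^7)·Dx  (order 1).
h: a_k = 12, 84, 288, 1008, 2940, 8532, 23184, 62256, 162432, …
ICs: h(0) = 12.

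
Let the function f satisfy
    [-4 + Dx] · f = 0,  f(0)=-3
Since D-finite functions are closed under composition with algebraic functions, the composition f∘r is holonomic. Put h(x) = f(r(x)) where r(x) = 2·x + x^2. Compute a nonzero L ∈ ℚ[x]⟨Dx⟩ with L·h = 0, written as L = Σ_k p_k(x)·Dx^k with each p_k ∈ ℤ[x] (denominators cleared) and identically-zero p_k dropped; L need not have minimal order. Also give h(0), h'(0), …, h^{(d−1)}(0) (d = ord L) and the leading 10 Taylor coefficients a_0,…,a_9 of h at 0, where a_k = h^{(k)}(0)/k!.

L = (-8 - 8·x) + Dx  (order 1).
h: a_k = -3, -24, -108, -352, -920, -10176/5, -59104/15, -717056/105, -376928/35, -2956544/189, …
ICs: h(0) = -3.

f: a_k = -3, -12, -24, -32, -32, -128/5, -256/15, -1024/105, -512/105, -2048/945, …
Substitute x→r, Dx→(1/r')Dx; clear ⇒ L₀.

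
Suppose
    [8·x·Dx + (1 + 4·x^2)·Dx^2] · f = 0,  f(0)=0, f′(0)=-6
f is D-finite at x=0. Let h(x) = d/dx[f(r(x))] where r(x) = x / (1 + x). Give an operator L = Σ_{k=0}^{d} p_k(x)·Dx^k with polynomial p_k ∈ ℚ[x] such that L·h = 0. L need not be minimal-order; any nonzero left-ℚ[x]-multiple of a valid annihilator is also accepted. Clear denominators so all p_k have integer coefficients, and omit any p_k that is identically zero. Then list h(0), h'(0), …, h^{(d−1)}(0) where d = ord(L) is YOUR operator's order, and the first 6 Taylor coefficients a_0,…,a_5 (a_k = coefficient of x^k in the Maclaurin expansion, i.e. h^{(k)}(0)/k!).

L = (2 + 10·x) + (1 + 2·x + 5·x^2)·Dx  (order 1).
h: a_k = -6, 12, 6, -72, 114, 132, …
ICs: h(0) = -6.

f: a_k = 0, -6, 0, 8, 0, -96/5, …
L₀ from L_f via x↦r, Dx↦r'^{-1}Dx.
h=h₀': d/dx-closure on L₀ ⇒ L.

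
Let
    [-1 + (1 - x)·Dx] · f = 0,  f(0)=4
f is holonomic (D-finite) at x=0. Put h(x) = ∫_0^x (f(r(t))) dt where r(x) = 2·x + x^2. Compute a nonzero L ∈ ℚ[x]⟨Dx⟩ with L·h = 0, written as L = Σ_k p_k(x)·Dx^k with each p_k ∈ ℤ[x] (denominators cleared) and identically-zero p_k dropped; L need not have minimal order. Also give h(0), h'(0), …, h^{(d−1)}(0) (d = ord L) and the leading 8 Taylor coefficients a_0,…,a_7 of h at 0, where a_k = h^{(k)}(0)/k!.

L = (2 + 2·x)·Dx + (-1 + 2·x + x^2)·Dx^2  (order 2).
h: a_k = 0, 4, 4, 20/3, 12, 116/5, 140/3, 676/7, …
ICs: h(0) = 0, h′(0) = 4.

f: a_k = 4, 4, 4, 4, 4, 4, 4, 4, …
h₀=f(r): pull back L_f along r ⇒ L₀.
h=∫h₀ ⇒ L = L₀·Dx.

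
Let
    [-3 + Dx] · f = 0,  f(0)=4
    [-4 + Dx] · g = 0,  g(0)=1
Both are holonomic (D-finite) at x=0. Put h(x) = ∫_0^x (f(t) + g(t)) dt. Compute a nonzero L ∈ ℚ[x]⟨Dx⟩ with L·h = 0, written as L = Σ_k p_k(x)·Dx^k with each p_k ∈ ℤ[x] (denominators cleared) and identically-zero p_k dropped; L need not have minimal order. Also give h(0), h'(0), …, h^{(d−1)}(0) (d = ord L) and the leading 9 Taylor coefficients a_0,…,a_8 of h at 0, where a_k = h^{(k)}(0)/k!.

L = 12·Dx - 7·Dx^2 + Dx^3  (order 3).
h: a_k = 0, 5, 8, 26/3, 43/6, 29/6, 499/180, 1753/1260, 6283/10080, …
ICs: h(0) = 0, h′(0) = 5, h′′(0) = 16.

f: a_k = 4, 12, 18, 18, 27/2, 81/10, 81/20, 243/140, 729/1120, …
g: a_k = 1, 4, 8, 32/3, 32/3, 128/15, 256/45, 1024/315, 512/315, …
Sum ⇒ L₀ = lclm(L_f,L_g) in ℚ(x)⟨Dx⟩.
∫: right-multiply L₀ by Dx.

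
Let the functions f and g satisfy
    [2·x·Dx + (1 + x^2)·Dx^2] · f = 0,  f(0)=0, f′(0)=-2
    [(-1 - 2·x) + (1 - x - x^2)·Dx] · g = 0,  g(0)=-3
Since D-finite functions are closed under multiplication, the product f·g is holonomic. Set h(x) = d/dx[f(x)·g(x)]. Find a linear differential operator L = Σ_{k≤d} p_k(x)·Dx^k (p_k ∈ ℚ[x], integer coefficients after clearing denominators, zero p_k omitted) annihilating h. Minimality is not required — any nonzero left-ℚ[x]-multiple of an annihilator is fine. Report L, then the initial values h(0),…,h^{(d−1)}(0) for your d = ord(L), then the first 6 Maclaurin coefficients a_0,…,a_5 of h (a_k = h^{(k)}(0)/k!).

f: a_k = 0, -2, 0, 2/3, 0, -2/5, …
g: a_k = -3, -3, -6, -9, -15, -24, …
Product ⇒ symmetric product L₀, ord ≤ 2.
h₀' ⇒ L via d/dx closure of L₀.
L = (2 + 30·x^2 + 24·x^3 + 36·x^4) + (4 + 10·x + 12·x^2 + 22·x^3 + 24·x^4 + 24·x^5)·Dx + (-1 - 2·x^2 + 4·x^3 + 2·x^4 + 4·x^5 + 3·x^6)·Dx^2  (order 2).
h: a_k = 6, 12, 30, 64, 136, 1296/5, …
ICs: h(0) = 6, h′(0) = 12.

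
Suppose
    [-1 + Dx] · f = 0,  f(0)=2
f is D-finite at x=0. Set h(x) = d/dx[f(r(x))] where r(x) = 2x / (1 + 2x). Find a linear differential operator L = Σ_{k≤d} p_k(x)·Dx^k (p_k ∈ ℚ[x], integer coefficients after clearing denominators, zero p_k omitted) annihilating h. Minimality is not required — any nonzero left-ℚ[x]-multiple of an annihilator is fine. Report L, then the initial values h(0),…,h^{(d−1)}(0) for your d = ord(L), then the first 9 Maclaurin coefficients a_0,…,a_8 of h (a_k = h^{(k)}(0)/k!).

f: a_k = 2, 2, 1, 1/3, 1/12, 1/60, 1/360, 1/2520, 1/20160, …
L₀ from L_f via x↦r, Dx↦r'^{-1}Dx.
h₀' ⇒ L via d/dx closure of L₀.
L = (-2 - 8·x) + (-1 - 4·x - 4·x^2)·Dx  (order 1).
h: a_k = 4, -8, 8, 16/3, -152/3, 2416/15, -17456/45, 250912/315, -452152/315, …
ICs: h(0) = 4.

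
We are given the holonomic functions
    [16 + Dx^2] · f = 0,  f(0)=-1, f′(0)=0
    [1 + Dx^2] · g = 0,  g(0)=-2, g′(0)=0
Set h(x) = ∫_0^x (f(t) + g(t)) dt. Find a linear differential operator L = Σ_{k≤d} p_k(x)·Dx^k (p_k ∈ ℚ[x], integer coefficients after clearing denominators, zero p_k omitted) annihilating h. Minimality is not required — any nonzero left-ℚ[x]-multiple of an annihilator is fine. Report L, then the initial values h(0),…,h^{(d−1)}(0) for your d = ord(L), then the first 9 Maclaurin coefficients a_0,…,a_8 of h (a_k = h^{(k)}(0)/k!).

f: a_k = -1, 0, 8, 0, -32/3, 0, 256/45, 0, -512/315, …
g: a_k = -2, 0, 1, 0, -1/12, 0, 1/360, 0, -1/20160, …
Sum ⇒ L₀ = lclm(L_f,L_g) in ℚ(x)⟨Dx⟩.
h=∫h₀ ⇒ L = L₀·Dx.
L = 16·Dx + 17·Dx^3 + Dx^5  (order 5).
h: a_k = 0, -3, 0, 3, 0, -43/20, 0, 683/840, 0, …
ICs: h(0) = 0, h′(0) = -3, h′′(0) = 0, h′′′(0) = 18, h′′′′(0) = 0.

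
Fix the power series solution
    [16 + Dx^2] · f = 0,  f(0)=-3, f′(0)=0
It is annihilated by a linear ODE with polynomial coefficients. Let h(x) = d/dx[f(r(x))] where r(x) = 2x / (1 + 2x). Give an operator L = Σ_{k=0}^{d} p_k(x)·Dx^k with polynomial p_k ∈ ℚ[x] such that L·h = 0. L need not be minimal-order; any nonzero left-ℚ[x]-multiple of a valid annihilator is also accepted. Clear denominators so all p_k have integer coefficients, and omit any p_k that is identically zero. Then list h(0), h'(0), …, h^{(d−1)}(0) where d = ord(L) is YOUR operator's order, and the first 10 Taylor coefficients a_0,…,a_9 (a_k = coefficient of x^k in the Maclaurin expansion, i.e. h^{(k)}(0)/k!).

f: a_k = -3, 0, 24, 0, -32, 0, 256/15, 0, -512/105, 0, …
L₀ from L_f via x↦r, Dx↦r'^{-1}Dx.
Differentiate: ansatz ord ≤ ord L₀ ⇒ L.
L = (88 + 96·x + 96·x^2) + (12 + 72·x + 144·x^2 + 96·x^3)·Dx + (1 + 8·x + 24·x^2 + 32·x^3 + 16·x^4)·Dx^2  (order 2).
h: a_k = 0, 192, -1152, 2560, 5120, -351232/5, 1763328/5, -25739264/21, 110198784/35, -4802363392/945, …
ICs: h(0) = 0, h′(0) = 192.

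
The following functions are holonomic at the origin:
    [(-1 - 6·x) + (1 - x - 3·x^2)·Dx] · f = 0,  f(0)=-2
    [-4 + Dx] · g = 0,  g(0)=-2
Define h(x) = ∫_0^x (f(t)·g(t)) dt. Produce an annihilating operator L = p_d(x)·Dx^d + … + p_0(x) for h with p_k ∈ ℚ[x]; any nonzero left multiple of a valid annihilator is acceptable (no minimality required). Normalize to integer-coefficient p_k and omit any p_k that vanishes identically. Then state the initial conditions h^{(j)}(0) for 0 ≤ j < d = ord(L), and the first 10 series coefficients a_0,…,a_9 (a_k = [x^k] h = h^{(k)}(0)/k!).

f: a_k = -2, -2, -8, -14, -38, -80, -194, -434, -1016, -2318, …
g: a_k = -2, -8, -16, -64/3, -64/3, -256/15, -512/45, -2048/315, -1024/315, -4096/2835, …
Product ⇒ symmetric product L₀, ord ≤ 1.
Integrate: L := L₀·Dx.
L = (5 + 2·x - 12·x^2)·Dx + (-1 + x + 3·x^2)·Dx^2  (order 2).
h: a_k = 0, 4, 10, 64/3, 125/3, 1204/15, 7016/45, 2780/9, 392303/630, 722912/567, …
ICs: h(0) = 0, h′(0) = 4.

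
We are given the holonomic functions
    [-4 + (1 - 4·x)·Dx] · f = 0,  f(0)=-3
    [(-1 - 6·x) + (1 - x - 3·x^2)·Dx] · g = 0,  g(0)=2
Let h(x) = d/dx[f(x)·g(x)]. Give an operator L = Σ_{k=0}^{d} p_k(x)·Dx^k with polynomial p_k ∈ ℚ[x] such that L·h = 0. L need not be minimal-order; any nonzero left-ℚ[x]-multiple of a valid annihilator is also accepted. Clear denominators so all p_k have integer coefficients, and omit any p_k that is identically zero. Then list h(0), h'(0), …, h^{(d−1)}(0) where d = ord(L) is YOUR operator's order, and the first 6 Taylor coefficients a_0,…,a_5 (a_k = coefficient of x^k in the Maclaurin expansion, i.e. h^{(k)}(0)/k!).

L = (48 - 102·x - 354·x^2 + 192·x^3 + 1728·x^4) + (-5 + 27·x + 21·x^2 - 238·x^3 + 60·x^4 + 432·x^5)·Dx  (order 1).
h: a_k = -30, -288, -1854, -10344, -52920, -257508, …
ICs: h(0) = -30.

f: a_k = -3, -12, -48, -192, -768, -3072, …
g: a_k = 2, 2, 8, 14, 38, 80, …
Sym-product of L_f,L_g gives L₀ (≤ ord 1).
h₀' ⇒ L via d/dx closure of L₀.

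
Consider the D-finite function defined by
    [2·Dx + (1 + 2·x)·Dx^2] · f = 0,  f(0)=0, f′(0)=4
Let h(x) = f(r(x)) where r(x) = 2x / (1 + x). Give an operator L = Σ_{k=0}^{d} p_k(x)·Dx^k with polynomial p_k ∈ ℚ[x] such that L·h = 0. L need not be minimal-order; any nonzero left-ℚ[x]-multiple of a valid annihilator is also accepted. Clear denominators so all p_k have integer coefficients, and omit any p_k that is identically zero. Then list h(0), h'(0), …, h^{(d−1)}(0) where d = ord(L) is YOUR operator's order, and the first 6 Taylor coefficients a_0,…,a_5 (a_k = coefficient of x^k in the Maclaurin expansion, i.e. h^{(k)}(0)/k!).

L = (6 + 10·x)·Dx + (1 + 6·x + 5·x^2)·Dx^2  (order 2).
h: a_k = 0, 8, -24, 248/3, -312, 6248/5, …
ICs: h(0) = 0, h′(0) = 8.

f: a_k = 0, 4, -4, 16/3, -8, 64/5, …
h₀=f(r): pull back L_f along r ⇒ L₀.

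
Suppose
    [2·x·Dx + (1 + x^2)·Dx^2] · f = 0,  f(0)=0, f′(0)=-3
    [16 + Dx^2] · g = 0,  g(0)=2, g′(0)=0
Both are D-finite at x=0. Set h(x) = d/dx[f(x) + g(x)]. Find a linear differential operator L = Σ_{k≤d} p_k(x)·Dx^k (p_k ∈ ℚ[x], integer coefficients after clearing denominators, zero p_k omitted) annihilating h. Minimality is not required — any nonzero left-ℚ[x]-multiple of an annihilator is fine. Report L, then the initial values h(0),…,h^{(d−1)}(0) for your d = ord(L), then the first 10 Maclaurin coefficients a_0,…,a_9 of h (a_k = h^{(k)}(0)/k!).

L = (64·x + 704·x^3 + 256·x^5) + (112 + 416·x^2 + 432·x^4 + 128·x^6)·Dx + (4·x + 44·x^3 + 16·x^5)·Dx^2 + (7 + 26·x^2 + 27·x^4 + 8·x^6)·Dx^3  (order 3).
h: a_k = -3, -32, 3, 256/3, -3, -1024/15, 3, 8192/315, -3, -16384/2835, …
ICs: h(0) = -3, h′(0) = -32, h′′(0) = 6.

f: a_k = 0, -3, 0, 1, 0, -3/5, 0, 3/7, 0, -1/3, …
g: a_k = 2, 0, -16, 0, 64/3, 0, -512/45, 0, 1024/315, 0, …
Sum ⇒ L₀ = lclm(L_f,L_g) in ℚ(x)⟨Dx⟩.
h=h₀': d/dx-closure on L₀ ⇒ L.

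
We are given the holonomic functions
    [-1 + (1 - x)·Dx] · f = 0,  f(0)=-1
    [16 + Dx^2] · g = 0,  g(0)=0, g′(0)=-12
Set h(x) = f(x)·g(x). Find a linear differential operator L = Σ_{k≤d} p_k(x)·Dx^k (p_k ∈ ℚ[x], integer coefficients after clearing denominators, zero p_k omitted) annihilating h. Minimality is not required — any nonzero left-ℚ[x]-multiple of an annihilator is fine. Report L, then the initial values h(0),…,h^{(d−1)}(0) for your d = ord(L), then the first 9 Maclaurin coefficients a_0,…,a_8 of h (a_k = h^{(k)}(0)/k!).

f: a_k = -1, -1, -1, -1, -1, -1, -1, -1, -1, …
g: a_k = 0, -12, 0, 32, 0, -128/5, 0, 1024/105, 0, …
Sym-product of L_f,L_g gives L₀ (≤ ord 2).
L = (-16 + 16·x) + 2·Dx + (-1 + x)·Dx^2  (order 2).
h: a_k = 0, 12, 12, -20, -20, 28/5, 28/5, -436/105, -436/105, …
ICs: h(0) = 0, h′(0) = 12.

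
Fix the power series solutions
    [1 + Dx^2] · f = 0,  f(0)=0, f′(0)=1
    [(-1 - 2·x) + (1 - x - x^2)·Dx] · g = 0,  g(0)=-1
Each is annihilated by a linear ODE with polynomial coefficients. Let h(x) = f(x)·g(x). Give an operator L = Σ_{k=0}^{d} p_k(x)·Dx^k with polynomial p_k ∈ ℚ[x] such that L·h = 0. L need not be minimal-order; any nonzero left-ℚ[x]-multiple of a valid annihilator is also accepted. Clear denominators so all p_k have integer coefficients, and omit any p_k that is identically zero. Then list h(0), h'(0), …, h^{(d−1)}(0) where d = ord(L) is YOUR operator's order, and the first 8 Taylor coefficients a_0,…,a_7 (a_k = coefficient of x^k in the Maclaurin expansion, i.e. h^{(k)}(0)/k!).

f: a_k = 0, 1, 0, -1/6, 0, 1/120, 0, -1/5040, …
g: a_k = -1, -1, -2, -3, -5, -8, -13, -21, …
f·g: L₀ = L_f ⊗_s L_g, ord ≤ 2·1.
L = (1 + x + x^2) + (2 + 4·x)·Dx + (-1 + x + x^2)·Dx^2  (order 2).
h: a_k = 0, -1, -1, -11/6, -17/6, -187/40, -901/120, -61403/5040, …
ICs: h(0) = 0, h′(0) = -1.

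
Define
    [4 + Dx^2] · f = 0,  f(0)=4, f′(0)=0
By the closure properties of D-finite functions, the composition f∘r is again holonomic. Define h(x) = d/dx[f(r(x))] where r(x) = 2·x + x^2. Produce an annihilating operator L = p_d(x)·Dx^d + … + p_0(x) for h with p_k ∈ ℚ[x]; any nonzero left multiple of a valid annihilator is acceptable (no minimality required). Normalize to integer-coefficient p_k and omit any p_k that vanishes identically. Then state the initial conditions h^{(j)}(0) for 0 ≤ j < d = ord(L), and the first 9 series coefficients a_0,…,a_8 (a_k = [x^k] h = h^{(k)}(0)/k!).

f: a_k = 4, 0, -8, 0, 8/3, 0, -16/45, 0, 8/315, …
f∘r: x↦r, Dx↦Dx/r' in L_f ⇒ L₀.
h=h₀': d/dx-closure on L₀ ⇒ L.
L = (19 + 64·x + 96·x^2 + 64·x^3 + 16·x^4) + (-3 - 3·x)·Dx + (1 + 2·x + x^2)·Dx^2  (order 2).
h: a_k = 0, -64, -96, 416/3, 1280/3, 3712/15, -4928/15, -191936/315, -9728/35, …
ICs: h(0) = 0, h′(0) = -64.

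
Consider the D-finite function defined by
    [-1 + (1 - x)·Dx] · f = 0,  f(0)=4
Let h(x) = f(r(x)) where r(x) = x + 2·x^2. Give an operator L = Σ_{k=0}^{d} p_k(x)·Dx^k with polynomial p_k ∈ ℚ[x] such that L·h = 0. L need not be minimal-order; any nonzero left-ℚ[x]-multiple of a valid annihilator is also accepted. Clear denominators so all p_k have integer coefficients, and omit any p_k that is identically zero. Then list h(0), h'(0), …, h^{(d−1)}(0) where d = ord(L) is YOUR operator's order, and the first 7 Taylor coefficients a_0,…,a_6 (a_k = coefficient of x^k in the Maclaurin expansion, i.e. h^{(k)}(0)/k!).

f: a_k = 4, 4, 4, 4, 4, 4, 4, …
Substitute x→r, Dx→(1/r')Dx; clear ⇒ L₀.
L = (1 + 4·x) + (-1 + x + 2·x^2)·Dx  (order 1).
h: a_k = 4, 4, 12, 20, 44, 84, 172, …
ICs: h(0) = 4.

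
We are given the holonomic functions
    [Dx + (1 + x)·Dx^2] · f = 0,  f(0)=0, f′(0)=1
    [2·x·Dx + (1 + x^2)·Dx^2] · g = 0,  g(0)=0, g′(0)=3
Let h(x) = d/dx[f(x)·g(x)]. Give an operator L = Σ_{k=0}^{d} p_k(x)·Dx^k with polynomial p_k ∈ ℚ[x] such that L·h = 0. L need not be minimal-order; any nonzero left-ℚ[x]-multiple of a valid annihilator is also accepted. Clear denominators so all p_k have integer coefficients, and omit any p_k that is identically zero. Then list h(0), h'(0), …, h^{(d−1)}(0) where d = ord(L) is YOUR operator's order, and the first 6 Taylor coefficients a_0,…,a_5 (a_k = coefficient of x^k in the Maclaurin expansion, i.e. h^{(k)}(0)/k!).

L = (24 + 44·x + 80·x^2 + 156·x^3 + 120·x^4 + 52·x^5 + 4·x^7) + (18 + 124·x + 308·x^2 + 484·x^3 + 544·x^4 + 372·x^5 + 140·x^6 + 12·x^7 + 14·x^8)·Dx + (12 + 64·x + 192·x^2 + 312·x^3 + 360·x^4 + 312·x^5 + 192·x^6 + 72·x^7 + 12·x^8 + 8·x^9)·Dx^2 + (5 + 18·x + 37·x^2 + 56·x^3 + 66·x^4 + 60·x^5 + 42·x^6 + 24·x^7 + 9·x^8 + 2·x^9 + x^10)·Dx^3  (order 3).
h: a_k = 0, 6, -9/2, 0, -5/4, 26/5, …
ICs: h(0) = 0, h′(0) = 6, h′′(0) = -9.

f: a_k = 0, 1, -1/2, 1/3, -1/4, 1/5, …
g: a_k = 0, 3, 0, -1, 0, 3/5, …
Product ⇒ symmetric product L₀, ord ≤ 4.
h=h₀': d/dx-closure on L₀ ⇒ L.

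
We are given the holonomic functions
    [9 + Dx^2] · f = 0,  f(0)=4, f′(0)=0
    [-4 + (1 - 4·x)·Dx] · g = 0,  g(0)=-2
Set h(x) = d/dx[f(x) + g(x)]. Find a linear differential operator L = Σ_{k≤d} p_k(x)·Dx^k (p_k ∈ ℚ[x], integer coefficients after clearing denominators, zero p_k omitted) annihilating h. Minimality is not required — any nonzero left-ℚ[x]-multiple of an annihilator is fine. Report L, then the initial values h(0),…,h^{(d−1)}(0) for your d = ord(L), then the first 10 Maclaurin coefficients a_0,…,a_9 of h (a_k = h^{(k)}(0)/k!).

L = (4824 - 1728·x + 3456·x^2) + (-315 + 1476·x - 1296·x^2 + 1728·x^3)·Dx + (536 - 192·x + 384·x^2)·Dx^2 + (-35 + 164·x - 144·x^2 + 192·x^3)·Dx^3  (order 3).
h: a_k = -8, -100, -384, -1994, -10240, -491763/10, -229376, -146799911/140, -4718592, -23488103129/1120, …
ICs: h(0) = -8, h′(0) = -100, h′′(0) = -768.

f: a_k = 4, 0, -18, 0, 27/2, 0, -81/20, 0, 729/1120, 0, …
g: a_k = -2, -8, -32, -128, -512, -2048, -8192, -32768, -131072, -524288, …
f+g: L₀ = lclm(L_f,L_g), ord ≤ 2+1.
h₀' ⇒ L via d/dx closure of L₀.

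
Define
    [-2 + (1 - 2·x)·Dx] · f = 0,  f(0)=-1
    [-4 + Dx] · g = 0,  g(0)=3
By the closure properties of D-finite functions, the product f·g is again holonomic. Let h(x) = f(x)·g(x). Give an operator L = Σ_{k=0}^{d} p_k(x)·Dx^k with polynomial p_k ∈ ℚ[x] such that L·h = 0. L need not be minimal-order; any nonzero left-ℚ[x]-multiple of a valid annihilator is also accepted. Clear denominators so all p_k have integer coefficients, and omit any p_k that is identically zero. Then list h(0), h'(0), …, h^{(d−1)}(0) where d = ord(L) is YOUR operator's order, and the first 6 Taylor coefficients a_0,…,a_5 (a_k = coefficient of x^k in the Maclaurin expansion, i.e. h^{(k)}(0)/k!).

L = (6 - 8·x) + (-1 + 2·x)·Dx  (order 1).
h: a_k = -3, -18, -60, -152, -336, -3488/5, …
ICs: h(0) = -3.

f: a_k = -1, -2, -4, -8, -16, -32, …
g: a_k = 3, 12, 24, 32, 32, 128/5, …
f·g: L₀ = L_f ⊗_s L_g, ord ≤ 1·1.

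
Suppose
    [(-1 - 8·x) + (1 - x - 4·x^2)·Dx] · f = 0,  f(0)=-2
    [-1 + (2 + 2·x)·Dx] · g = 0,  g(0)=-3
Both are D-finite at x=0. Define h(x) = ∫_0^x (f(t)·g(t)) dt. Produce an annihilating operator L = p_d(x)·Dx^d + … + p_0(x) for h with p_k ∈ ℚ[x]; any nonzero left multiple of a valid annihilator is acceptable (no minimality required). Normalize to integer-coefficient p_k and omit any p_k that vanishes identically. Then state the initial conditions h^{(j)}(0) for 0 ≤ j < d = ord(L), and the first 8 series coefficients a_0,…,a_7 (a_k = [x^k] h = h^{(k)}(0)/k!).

f: a_k = -2, -2, -10, -18, -58, -130, -362, -882, …
g: a_k = -3, -3/2, 3/8, -3/16, 15/128, -21/256, 63/1024, -99/2048, …
L₀ := L_f ⊗_s L_g (sym. prod.), ord ≤ 1.
h=∫h₀ ⇒ L = L₀·Dx.
L = (3 + 17·x + 12·x^2)·Dx + (-2 + 10·x^2 + 8·x^3)·Dx^2  (order 2).
h: a_k = 0, 6, 9/2, 43/4, 549/32, 12633/320, 20141/256, 645885/3584, …
ICs: h(0) = 0, h′(0) = 6.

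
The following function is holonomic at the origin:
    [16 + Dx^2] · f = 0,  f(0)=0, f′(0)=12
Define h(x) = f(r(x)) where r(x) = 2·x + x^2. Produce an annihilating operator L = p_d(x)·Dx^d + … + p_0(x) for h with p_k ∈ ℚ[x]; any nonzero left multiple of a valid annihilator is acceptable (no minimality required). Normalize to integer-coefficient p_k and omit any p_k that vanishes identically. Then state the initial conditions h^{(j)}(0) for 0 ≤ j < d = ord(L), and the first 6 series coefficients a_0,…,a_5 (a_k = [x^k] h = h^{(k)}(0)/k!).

f: a_k = 0, 12, 0, -32, 0, 128/5, …
f∘r: x↦r, Dx↦Dx/r' in L_f ⇒ L₀.
L = (64 + 192·x + 192·x^2 + 64·x^3) - Dx + (1 + x)·Dx^2  (order 2).
h: a_k = 0, 24, 12, -256, -384, 3136/5, …
ICs: h(0) = 0, h′(0) = 24.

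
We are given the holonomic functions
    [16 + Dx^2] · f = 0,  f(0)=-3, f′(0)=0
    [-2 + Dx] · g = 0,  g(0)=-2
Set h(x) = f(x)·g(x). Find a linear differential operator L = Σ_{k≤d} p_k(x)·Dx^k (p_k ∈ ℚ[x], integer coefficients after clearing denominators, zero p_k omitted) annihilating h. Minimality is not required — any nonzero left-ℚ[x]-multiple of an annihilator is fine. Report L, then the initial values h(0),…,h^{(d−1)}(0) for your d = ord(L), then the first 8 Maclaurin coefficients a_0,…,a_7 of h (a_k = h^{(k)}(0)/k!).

f: a_k = -3, 0, 24, 0, -32, 0, 256/15, 0, …
g: a_k = -2, -4, -4, -8/3, -4/3, -8/15, -8/45, -16/315, …
Sym-product of L_f,L_g gives L₀ (≤ ord 2).
L = 20 - 4·Dx + Dx^2  (order 2).
h: a_k = 6, 12, -36, -88, -28, 328/5, 312/5, 464/105, …
ICs: h(0) = 6, h′(0) = 12.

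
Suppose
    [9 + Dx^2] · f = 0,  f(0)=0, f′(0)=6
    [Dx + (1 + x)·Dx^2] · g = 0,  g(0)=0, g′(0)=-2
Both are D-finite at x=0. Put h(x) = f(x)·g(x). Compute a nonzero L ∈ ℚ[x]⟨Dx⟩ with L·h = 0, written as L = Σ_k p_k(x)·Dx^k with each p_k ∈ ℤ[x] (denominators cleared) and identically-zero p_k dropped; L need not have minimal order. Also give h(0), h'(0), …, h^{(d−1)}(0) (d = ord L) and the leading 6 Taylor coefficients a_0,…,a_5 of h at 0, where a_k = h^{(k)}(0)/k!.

L = (2493 + 10854·x + 17091·x^2 + 11664·x^3 + 2916·x^4) + (612 + 1908·x + 1944·x^2 + 648·x^3)·Dx + (592 + 2484·x + 3834·x^2 + 2592·x^3 + 648·x^4)·Dx^2 + (68 + 212·x + 216·x^2 + 72·x^3)·Dx^3 + (35 + 142·x + 215·x^2 + 144·x^3 + 36·x^4)·Dx^4  (order 4).
h: a_k = 0, 0, -12, 6, 14, -6, …
ICs: h(0) = 0, h′(0) = 0, h′′(0) = -24, h′′′(0) = 36.

f: a_k = 0, 6, 0, -9, 0, 81/20, …
g: a_k = 0, -2, 1, -2/3, 1/2, -2/5, …
L₀ := L_f ⊗_s L_g (sym. prod.), ord ≤ 4.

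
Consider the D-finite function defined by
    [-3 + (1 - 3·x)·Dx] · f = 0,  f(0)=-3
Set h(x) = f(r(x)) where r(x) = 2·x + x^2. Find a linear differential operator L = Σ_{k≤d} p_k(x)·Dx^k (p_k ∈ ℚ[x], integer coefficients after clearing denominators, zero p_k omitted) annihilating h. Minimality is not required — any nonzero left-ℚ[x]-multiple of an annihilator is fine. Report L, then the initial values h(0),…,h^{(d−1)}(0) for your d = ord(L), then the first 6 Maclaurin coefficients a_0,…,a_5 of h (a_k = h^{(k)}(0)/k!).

L = (6 + 6·x) + (-1 + 6·x + 3·x^2)·Dx  (order 1).
h: a_k = -3, -18, -117, -756, -4887, -31590, …
ICs: h(0) = -3.

f: a_k = -3, -9, -27, -81, -243, -729, …
Substitute x→r, Dx→(1/r')Dx; clear ⇒ L₀.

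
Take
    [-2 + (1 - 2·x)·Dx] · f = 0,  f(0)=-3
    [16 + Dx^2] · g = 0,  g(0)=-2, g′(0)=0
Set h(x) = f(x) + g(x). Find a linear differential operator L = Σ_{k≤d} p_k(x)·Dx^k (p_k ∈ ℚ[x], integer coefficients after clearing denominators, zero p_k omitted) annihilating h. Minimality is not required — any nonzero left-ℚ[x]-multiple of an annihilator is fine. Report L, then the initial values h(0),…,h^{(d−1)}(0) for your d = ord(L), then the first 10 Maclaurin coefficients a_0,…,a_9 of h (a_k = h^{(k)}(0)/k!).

f: a_k = -3, -6, -12, -24, -48, -96, -192, -384, -768, -1536, …
g: a_k = -2, 0, 16, 0, -64/3, 0, 512/45, 0, -1024/315, 0, …
Weyl lclm of L_f,L_g ⇒ L₀ (ord ≤ 3).
L = (160 - 256·x + 256·x^2) + (-48 + 224·x - 384·x^2 + 256·x^3)·Dx + (10 - 16·x + 16·x^2)·Dx^2 + (-3 + 14·x - 24·x^2 + 16·x^3)·Dx^3  (order 3).
h: a_k = -5, -6, 4, -24, -208/3, -96, -8128/45, -384, -242944/315, -1536, …
ICs: h(0) = -5, h′(0) = -6, h′′(0) = 8.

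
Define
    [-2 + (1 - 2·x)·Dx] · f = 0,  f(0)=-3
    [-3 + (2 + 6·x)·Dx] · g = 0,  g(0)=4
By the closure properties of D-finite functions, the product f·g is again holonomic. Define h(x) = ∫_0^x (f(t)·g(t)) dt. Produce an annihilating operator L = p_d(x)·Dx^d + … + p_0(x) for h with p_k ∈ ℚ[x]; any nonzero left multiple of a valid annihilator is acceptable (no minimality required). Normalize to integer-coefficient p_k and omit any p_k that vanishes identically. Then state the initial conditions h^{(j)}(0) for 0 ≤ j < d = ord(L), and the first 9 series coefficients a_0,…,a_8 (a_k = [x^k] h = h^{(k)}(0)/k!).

L = (7 + 6·x)·Dx + (-2 - 2·x + 12·x^2)·Dx^2  (order 2).
h: a_k = 0, -12, -21, -47/2, -645/16, -1821/32, -13841/128, -286257/1792, -1361541/4096, …
ICs: h(0) = 0, h′(0) = -12.

f: a_k = -3, -6, -12, -24, -48, -96, -192, -384, -768, …
g: a_k = 4, 6, -9/2, 27/4, -405/32, 1701/64, -15309/256, 72171/512, -2814669/8192, …
h₀=f·g: eliminate ⇒ L₀, order ≤ 1·1.
Integrate: L := L₀·Dx.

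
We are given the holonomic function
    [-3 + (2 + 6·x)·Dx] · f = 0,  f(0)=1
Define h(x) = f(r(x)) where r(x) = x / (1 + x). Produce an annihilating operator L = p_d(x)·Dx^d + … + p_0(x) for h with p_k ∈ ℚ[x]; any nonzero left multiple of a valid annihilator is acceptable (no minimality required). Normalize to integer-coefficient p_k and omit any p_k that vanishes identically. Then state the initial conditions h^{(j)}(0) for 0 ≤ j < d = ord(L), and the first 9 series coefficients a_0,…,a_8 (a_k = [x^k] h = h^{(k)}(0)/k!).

f: a_k = 1, 3/2, -9/8, 27/16, -405/128, 1701/256, -15309/1024, 72171/2048, -2814669/32768, …
Change of var in L_f (x↦r) gives L₀.
L = -3 + (2 + 10·x + 8·x^2)·Dx  (order 1).
h: a_k = 1, 3/2, -21/8, 87/16, -1677/128, 9069/256, -106305/1024, 658335/2048, -33903165/32768, …
ICs: h(0) = 1.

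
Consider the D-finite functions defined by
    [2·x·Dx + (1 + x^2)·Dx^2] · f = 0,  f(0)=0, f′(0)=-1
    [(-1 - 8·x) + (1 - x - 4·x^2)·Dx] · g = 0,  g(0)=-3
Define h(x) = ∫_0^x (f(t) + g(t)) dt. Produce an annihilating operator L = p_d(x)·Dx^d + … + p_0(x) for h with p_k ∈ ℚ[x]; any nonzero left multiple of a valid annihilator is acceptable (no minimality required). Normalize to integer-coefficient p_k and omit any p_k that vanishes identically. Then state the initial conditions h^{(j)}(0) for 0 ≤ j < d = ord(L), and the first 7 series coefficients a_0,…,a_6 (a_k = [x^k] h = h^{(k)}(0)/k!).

f: a_k = 0, -1, 0, 1/3, 0, -1/5, 0, …
g: a_k = -3, -3, -15, -27, -87, -195, -543, …
Sum ⇒ L₀ = lclm(L_f,L_g) in ℚ(x)⟨Dx⟩.
h=∫h₀ ⇒ L = L₀·Dx.
L = (10 - 40·x - 478·x^2 - 864·x^3 - 2496·x^4 - 384·x^6)·Dx^2 + (-28 - 246·x - 316·x^2 - 1182·x^3 - 752·x^4 - 2048·x^5 - 48·x^6 - 384·x^7)·Dx^3 + (5 + 8·x + 32·x^2 - 104·x^3 - 197·x^4 - 128·x^5 - 288·x^6 - 16·x^7 - 64·x^8)·Dx^4  (order 4).
h: a_k = 0, -3, -2, -5, -20/3, -87/5, -488/15, …
ICs: h(0) = 0, h′(0) = -3, h′′(0) = -4, h′′′(0) = -30.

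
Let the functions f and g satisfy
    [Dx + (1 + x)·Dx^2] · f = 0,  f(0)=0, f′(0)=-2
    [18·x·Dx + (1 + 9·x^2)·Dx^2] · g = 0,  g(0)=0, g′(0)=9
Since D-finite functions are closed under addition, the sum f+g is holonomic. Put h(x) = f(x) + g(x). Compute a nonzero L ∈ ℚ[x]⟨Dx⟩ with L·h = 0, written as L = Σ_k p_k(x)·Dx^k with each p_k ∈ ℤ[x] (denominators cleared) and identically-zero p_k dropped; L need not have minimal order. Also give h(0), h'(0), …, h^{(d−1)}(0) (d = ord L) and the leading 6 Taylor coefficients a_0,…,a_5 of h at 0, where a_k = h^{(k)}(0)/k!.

L = (-18 - 54·x + 486·x^2 + 162·x^3)·Dx + (-20 - 36·x + 432·x^2 + 972·x^3 + 324·x^4)·Dx^2 + (-1 + 17·x + 18·x^2 + 162·x^3 + 243·x^4 + 81·x^5)·Dx^3  (order 3).
h: a_k = 0, 7, 1, -83/3, 1/2, 727/5, …
ICs: h(0) = 0, h′(0) = 7, h′′(0) = 2.

f: a_k = 0, -2, 1, -2/3, 1/2, -2/5, …
g: a_k = 0, 9, 0, -27, 0, 729/5, …
Sum ⇒ L₀ = lclm(L_f,L_g) in ℚ(x)⟨Dx⟩.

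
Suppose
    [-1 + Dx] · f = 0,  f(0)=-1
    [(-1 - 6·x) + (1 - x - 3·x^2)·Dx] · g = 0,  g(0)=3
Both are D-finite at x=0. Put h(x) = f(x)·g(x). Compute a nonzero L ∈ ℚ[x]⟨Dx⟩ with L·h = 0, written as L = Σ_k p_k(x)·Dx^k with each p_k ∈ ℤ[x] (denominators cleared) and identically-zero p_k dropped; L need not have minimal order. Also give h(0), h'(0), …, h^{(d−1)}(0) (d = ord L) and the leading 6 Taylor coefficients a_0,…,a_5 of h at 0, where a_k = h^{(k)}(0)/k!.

L = (2 + 5·x - 3·x^2) + (-1 + x + 3·x^2)·Dx  (order 1).
h: a_k = -3, -6, -33/2, -35, -677/8, -3793/20, …
ICs: h(0) = -3.

f: a_k = -1, -1, -1/2, -1/6, -1/24, -1/120, …
g: a_k = 3, 3, 12, 21, 57, 120, …
Sym-product of L_f,L_g gives L₀ (≤ ord 1).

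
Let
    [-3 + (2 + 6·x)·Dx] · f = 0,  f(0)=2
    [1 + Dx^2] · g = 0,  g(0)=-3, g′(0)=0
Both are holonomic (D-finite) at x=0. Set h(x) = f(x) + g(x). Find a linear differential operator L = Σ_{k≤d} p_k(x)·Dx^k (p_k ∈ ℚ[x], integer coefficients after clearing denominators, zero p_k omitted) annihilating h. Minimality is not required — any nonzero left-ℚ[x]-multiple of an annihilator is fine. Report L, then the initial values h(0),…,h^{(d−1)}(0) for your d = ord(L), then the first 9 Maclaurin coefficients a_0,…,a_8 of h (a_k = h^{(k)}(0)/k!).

L = (-93 - 72·x - 108·x^2) + (-10 + 18·x + 216·x^2 + 216·x^3)·Dx + (-93 - 72·x - 108·x^2)·Dx^2 + (-10 + 18·x + 216·x^2 + 216·x^3)·Dx^3  (order 3).
h: a_k = -1, 3, -3/4, 27/8, -413/64, 1701/128, -229603/7680, 72171/1024, -295540373/1720320, …
ICs: h(0) = -1, h′(0) = 3, h′′(0) = -3/2.

f: a_k = 2, 3, -9/4, 27/8, -405/64, 1701/128, -15309/512, 72171/1024, -2814669/16384, …
g: a_k = -3, 0, 3/2, 0, -1/8, 0, 1/240, 0, -1/13440, …
Sum ⇒ L₀ = lclm(L_f,L_g) in ℚ(x)⟨Dx⟩.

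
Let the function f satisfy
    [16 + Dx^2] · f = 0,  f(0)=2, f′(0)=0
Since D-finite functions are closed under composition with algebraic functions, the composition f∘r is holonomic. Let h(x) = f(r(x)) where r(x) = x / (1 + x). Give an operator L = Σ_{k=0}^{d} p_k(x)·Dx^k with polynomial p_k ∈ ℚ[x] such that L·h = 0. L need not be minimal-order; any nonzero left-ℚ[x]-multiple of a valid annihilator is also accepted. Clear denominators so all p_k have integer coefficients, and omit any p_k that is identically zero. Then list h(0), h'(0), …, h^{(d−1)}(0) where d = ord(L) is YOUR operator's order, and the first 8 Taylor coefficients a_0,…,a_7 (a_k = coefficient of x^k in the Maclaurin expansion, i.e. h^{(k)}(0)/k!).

f: a_k = 2, 0, -16, 0, 64/3, 0, -512/45, 0, …
h₀=f(r): pull back L_f along r ⇒ L₀.
L = 16 + (2 + 6·x + 6·x^2 + 2·x^3)·Dx + (1 + 4·x + 6·x^2 + 4·x^3 + x^4)·Dx^2  (order 2).
h: a_k = 2, 0, -16, 32, -80/3, -64/3, 5488/45, -1312/5, …
ICs: h(0) = 2, h′(0) = 0.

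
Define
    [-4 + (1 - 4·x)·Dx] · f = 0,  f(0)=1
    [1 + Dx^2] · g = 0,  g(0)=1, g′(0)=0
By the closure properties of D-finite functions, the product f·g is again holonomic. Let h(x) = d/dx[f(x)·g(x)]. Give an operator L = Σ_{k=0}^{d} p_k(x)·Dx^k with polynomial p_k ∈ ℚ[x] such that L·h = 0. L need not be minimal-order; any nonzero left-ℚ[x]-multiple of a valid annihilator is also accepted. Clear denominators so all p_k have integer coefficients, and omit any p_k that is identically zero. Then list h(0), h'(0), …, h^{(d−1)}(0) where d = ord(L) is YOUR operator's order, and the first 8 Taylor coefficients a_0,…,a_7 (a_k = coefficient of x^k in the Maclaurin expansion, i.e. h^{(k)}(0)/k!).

L = (-31 - 8·x + 16·x^2) + (-8 + 32·x)·Dx + (1 - 8·x + 16·x^2)·Dx^2  (order 2).
h: a_k = 4, 31, 186, 5953/6, 29765/6, 2857439/120, 20002073/180, 512053069/1008, …
ICs: h(0) = 4, h′(0) = 31.

f: a_k = 1, 4, 16, 64, 256, 1024, 4096, 16384, …
g: a_k = 1, 0, -1/2, 0, 1/24, 0, -1/720, 0, …
L₀ := L_f ⊗_s L_g (sym. prod.), ord ≤ 2.
h=h₀': d/dx-closure on L₀ ⇒ L.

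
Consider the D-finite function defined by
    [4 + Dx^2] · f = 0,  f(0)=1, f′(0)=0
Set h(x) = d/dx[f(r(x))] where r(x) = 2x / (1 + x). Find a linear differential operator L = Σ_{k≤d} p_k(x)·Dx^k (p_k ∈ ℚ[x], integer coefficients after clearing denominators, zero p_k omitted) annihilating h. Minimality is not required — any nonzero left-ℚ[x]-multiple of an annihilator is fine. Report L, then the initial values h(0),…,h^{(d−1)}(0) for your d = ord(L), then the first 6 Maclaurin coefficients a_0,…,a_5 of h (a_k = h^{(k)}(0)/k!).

L = (22 + 12·x + 6·x^2) + (6 + 18·x + 18·x^2 + 6·x^3)·Dx + (1 + 4·x + 6·x^2 + 4·x^3 + x^4)·Dx^2  (order 2).
h: a_k = 0, -16, 48, -160/3, -160/3, 5488/15, …
ICs: h(0) = 0, h′(0) = -16.

f: a_k = 1, 0, -2, 0, 2/3, 0, …
f∘r: x↦r, Dx↦Dx/r' in L_f ⇒ L₀.
Derive L from L₀ (diff closure).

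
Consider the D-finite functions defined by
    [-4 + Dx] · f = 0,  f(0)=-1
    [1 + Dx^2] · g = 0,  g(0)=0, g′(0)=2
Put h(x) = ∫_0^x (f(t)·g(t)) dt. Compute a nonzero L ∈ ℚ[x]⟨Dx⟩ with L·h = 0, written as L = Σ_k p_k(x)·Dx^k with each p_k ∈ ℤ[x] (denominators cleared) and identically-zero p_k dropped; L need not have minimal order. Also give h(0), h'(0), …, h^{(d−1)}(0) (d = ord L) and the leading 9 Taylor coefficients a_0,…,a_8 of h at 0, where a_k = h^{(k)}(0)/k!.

f: a_k = -1, -4, -8, -32/3, -32/3, -128/15, -256/45, -1024/315, -512/315, …
g: a_k = 0, 2, 0, -1/3, 0, 1/60, 0, -1/2520, 0, …
Sym-product of L_f,L_g gives L₀ (≤ ord 2).
∫: right-multiply L₀ by Dx.
L = 17·Dx - 8·Dx^2 + Dx^3  (order 3).
h: a_k = 0, 0, -1, -8/3, -47/12, -4, -1121/360, -611/315, -20047/20160, …
ICs: h(0) = 0, h′(0) = 0, h′′(0) = -2.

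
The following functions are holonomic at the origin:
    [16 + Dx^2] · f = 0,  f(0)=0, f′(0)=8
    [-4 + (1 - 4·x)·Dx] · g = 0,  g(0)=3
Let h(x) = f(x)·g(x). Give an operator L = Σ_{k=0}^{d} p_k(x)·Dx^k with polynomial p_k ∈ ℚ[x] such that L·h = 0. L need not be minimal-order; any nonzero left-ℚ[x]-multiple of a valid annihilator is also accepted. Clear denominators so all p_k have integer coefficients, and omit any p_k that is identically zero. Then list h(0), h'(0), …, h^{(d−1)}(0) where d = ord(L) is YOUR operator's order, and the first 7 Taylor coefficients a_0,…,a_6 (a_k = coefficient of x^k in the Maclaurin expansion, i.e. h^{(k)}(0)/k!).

L = (-16 + 64·x) + 8·Dx + (-1 + 4·x)·Dx^2  (order 2).
h: a_k = 0, 24, 96, 320, 1280, 25856/5, 103424/5, …
ICs: h(0) = 0, h′(0) = 24.

f: a_k = 0, 8, 0, -64/3, 0, 256/15, 0, …
g: a_k = 3, 12, 48, 192, 768, 3072, 12288, …
L₀ := L_f ⊗_s L_g (sym. prod.), ord ≤ 2.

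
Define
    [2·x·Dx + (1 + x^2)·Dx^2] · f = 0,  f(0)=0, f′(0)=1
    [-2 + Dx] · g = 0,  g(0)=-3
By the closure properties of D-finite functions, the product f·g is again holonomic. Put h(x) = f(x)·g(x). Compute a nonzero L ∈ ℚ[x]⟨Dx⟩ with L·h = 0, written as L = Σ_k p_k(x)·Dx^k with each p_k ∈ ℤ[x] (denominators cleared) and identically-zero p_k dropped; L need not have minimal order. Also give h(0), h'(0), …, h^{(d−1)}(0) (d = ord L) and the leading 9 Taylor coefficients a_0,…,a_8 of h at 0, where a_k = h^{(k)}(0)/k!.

L = (4 - 4·x + 4·x^2) + (-4 + 2·x - 4·x^2)·Dx + (1 + x^2)·Dx^2  (order 2).
h: a_k = 0, -3, -6, -5, -2, -3/5, -2/3, -13/35, 26/105, …
ICs: h(0) = 0, h′(0) = -3.

f: a_k = 0, 1, 0, -1/3, 0, 1/5, 0, -1/7, 0, …
g: a_k = -3, -6, -6, -4, -2, -4/5, -4/15, -8/105, -2/105, …
Product ⇒ symmetric product L₀, ord ≤ 2.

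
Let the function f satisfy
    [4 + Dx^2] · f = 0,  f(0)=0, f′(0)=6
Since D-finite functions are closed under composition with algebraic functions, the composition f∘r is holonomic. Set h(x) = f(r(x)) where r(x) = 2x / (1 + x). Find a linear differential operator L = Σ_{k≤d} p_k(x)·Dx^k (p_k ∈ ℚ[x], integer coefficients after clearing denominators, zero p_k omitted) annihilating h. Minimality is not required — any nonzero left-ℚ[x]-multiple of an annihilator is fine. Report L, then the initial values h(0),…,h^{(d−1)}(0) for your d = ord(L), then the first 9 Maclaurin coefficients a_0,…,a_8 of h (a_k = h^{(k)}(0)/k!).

L = 16 + (2 + 6·x + 6·x^2 + 2·x^3)·Dx + (1 + 4·x + 6·x^2 + 4·x^3 + x^4)·Dx^2  (order 2).
h: a_k = 0, 12, -12, -20, 84, -772/5, 180, -9844/105, -2516/15, …
ICs: h(0) = 0, h′(0) = 12.

f: a_k = 0, 6, 0, -4, 0, 4/5, 0, -8/105, 0, …
h₀=f(r): pull back L_f along r ⇒ L₀.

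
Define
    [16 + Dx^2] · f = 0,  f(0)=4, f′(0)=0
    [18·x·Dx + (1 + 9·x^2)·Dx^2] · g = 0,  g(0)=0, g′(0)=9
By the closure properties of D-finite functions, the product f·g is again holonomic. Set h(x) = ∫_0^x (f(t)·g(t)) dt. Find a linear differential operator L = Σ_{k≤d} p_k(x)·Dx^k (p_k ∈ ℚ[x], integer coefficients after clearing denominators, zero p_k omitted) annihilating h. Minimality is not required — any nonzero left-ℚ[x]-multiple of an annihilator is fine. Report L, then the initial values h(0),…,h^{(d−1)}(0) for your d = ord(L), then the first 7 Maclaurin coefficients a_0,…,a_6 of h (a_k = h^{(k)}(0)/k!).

L = (20800 + 494784·x^2 + 2923776·x^4 + 11943936·x^6 + 26873856·x^8)·Dx + (19584·x + 342144·x^3 + 2239488·x^5 + 6718464·x^7)·Dx^2 + (1700 + 42732·x^2 + 318816·x^4 + 1492992·x^6 + 3359232·x^8)·Dx^3 + (1224·x + 21384·x^3 + 139968·x^5 + 419904·x^7)·Dx^4 + (25 + 738·x^2 + 8505·x^4 + 46656·x^6 + 104976·x^8)·Dx^5  (order 5).
h: a_k = 0, 0, 18, 0, -99, 0, 1526/5, …
ICs: h(0) = 0, h′(0) = 0, h′′(0) = 36, h′′′(0) = 0, h′′′′(0) = -2376.

f: a_k = 4, 0, -32, 0, 128/3, 0, -1024/45, …
g: a_k = 0, 9, 0, -27, 0, 729/5, 0, …
f·g: L₀ = L_f ⊗_s L_g, ord ≤ 2·2.
h=∫h₀ ⇒ L = L₀·Dx.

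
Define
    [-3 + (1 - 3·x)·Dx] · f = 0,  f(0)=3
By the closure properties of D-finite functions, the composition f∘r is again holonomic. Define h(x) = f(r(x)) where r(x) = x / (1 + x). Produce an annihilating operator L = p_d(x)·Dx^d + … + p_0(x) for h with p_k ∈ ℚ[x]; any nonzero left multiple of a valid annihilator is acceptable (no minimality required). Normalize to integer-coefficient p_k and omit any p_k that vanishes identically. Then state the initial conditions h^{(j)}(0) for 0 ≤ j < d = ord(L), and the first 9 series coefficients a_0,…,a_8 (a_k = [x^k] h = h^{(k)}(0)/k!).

L = 3 + (-1 + x + 2·x^2)·Dx  (order 1).
h: a_k = 3, 9, 18, 36, 72, 144, 288, 576, 1152, …
ICs: h(0) = 3.

f: a_k = 3, 9, 27, 81, 243, 729, 2187, 6561, 19683, …
f∘r: x↦r, Dx↦Dx/r' in L_f ⇒ L₀.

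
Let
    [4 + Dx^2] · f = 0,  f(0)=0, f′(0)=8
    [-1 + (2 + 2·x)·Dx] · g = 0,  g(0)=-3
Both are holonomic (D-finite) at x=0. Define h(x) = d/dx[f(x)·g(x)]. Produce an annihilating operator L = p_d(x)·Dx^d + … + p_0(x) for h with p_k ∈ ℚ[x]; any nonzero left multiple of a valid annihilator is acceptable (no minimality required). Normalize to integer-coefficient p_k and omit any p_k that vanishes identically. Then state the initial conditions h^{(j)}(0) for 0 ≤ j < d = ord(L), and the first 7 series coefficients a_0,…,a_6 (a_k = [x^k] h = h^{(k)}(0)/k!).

L = (413 + 1344·x + 1696·x^2 + 1024·x^3 + 256·x^4) + (-52 - 180·x - 192·x^2 - 64·x^3)·Dx + (76 + 280·x + 396·x^2 + 256·x^3 + 64·x^4)·Dx^2  (order 2).
h: a_k = -24, -24, 57, 26, -341/16, -603/80, 7687/1920, …
ICs: h(0) = -24, h′(0) = -24.

f: a_k = 0, 8, 0, -16/3, 0, 16/15, 0, …
g: a_k = -3, -3/2, 3/8, -3/16, 15/128, -21/256, 63/1024, …
L₀ := L_f ⊗_s L_g (sym. prod.), ord ≤ 2.
h₀' ⇒ L via d/dx closure of L₀.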